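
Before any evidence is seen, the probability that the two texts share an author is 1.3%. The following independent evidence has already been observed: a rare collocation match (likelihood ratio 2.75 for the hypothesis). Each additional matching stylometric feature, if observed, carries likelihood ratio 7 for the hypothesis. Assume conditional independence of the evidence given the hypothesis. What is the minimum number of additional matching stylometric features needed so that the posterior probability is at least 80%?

3

Prior odds = 0.013/0.987 = 13/987.
Bayes factor of the evidence already in hand = 2.75.
Odds after that evidence = (13/987) × 2.75 = 143/3948.
Target odds = 0.8/0.2 = 4.
Need 7ⁿ ≥ 4 ÷ (143/3948) = 15792/143.
7² = 49 falls short of 15792/143 but 7³ = 343 reaches it, so n = 3.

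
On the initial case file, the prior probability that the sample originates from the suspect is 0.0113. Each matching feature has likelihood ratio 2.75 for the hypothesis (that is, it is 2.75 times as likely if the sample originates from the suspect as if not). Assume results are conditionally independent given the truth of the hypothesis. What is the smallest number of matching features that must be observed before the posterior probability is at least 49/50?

Prior odds: 0.0113 ÷ 0.9887 = 113/9887.
Likelihood ratio per matching feature = 2.75.
Target odds: 0.98 ÷ 0.02 = 49.
Need (113/9887) × 2.75ⁿ ≥ 49, i.e. 2.75ⁿ ≥ 484463/113.
2.75⁸ = 214358881/65536 falls short of 484463/113 but 2.75⁹ ≈8994.86 reaches it, so n = 9.

9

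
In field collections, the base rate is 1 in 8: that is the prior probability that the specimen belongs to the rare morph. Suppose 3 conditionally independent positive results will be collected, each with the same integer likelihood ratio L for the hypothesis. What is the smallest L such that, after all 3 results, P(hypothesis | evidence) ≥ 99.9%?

Prior odds = 0.125/0.875 = 1/7.
Target odds = 0.999/0.001 = 999.
Need L³ ≥ 999 ÷ (1/7) = 6993.
19³ = 6859 < 6993 ≤ 8000 = 20³, so L = 20.

20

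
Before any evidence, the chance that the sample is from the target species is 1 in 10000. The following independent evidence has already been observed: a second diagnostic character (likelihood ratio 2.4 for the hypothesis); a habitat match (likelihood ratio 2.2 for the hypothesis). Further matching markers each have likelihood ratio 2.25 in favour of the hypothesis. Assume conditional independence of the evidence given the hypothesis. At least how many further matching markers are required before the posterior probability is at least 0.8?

12

Prior odds = 0.0001/0.9999 = 1/9999.
Combined Bayes factor of the evidence already in hand = 2.4 × 2.2 = 5.28.
Odds after that evidence = (1/9999) × 5.28 = 4/7575.
Target odds = 0.8/0.2 = 4.
Need 2.25ⁿ ≥ 4 ÷ (4/7575) = 7575.
2.25¹¹ ≈7481.83 falls short of 7575 but 2.25¹² ≈16834.1 reaches it, so n = 12.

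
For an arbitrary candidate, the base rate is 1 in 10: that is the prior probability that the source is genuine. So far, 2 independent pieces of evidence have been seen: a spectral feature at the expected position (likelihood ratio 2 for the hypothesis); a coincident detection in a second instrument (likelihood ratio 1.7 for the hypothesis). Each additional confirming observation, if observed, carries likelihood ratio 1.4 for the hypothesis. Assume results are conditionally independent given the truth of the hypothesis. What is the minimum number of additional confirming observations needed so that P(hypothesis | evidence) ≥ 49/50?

Prior odds = 0.1/0.9 = 1/9.
Combined Bayes factor of the evidence already in hand = 2 × 1.7 = 3.4.
Odds after that evidence = (1/9) × 3.4 = 17/45.
Target odds = 0.98/0.02 = 49.
Need 1.4ⁿ ≥ 49 ÷ (17/45) = 2205/17.
1.4¹⁴ ≈111.12 falls short of 2205/17 but 1.4¹⁵ ≈155.568 reaches it, so n = 15.

15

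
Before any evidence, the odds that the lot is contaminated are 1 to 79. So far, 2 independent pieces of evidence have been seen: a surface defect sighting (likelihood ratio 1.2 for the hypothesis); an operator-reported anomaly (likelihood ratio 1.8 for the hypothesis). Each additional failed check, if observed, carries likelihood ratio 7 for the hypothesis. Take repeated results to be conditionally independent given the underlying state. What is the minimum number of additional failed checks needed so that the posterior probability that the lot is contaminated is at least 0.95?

4

Prior odds = 1/79.
Combined Bayes factor of the evidence already in hand = 1.2 × 1.8 = 2.16.
Odds after that evidence = (1/79) × 2.16 = 54/1975.
Target odds = 0.95/0.05 = 19.
Need 7ⁿ ≥ 19 ÷ (54/1975) = 37525/54.
7³ = 343 falls short of 37525/54 but 7⁴ = 2401 reaches it, so n = 4.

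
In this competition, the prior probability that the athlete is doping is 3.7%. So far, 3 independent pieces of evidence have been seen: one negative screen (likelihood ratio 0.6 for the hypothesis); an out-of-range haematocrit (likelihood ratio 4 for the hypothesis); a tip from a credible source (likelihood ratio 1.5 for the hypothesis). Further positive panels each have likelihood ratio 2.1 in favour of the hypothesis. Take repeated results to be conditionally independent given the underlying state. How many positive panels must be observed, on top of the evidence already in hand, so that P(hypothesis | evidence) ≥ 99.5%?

Prior odds = 0.037/0.963 = 37/963.
Combined Bayes factor of the evidence already in hand = 0.6 × 4 × 1.5 = 3.6.
Odds after that evidence = (37/963) × 3.6 = 74/535.
Target odds = 0.995/0.005 = 199.
Need 2.1ⁿ ≥ 199 ÷ (74/535) = 106465/74.
2.1⁹ ≈794.28 falls short of 106465/74 but 2.1¹⁰ ≈1667.99 reaches it, so n = 10.

10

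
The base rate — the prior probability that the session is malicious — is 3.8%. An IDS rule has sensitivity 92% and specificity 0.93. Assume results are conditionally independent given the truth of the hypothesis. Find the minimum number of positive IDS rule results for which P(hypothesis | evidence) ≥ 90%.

3

Prior odds = 0.038/0.962 = 19/481.
False-positive rate = 1 − 0.93 = 0.07; likelihood ratio of a positive = 0.92/0.07 = 92/7.
Target posterior odds = 0.9/0.1 = 9.
Require (92/7)ⁿ ≥ 9 ÷ (19/481) = 4329/19.
(92/7)² = 8464/49 falls short of 4329/19 but (92/7)³ = 778688/343 reaches it, so n = 3.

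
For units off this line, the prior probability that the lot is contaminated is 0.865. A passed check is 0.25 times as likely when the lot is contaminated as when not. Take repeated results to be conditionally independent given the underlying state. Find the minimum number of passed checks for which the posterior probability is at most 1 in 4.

Prior odds: 0.865 ÷ 0.135 = 173/27.
Likelihood ratio per passed check = 0.25.
Target posterior odds = 0.25/0.75 = 1/3.
Require 0.25ⁿ ≤ 1/3 ÷ (173/27) = 9/173.
0.25² = 0.0625 is still above 9/173 but 0.25³ = 0.015625 is at or below it, so n = 3.

3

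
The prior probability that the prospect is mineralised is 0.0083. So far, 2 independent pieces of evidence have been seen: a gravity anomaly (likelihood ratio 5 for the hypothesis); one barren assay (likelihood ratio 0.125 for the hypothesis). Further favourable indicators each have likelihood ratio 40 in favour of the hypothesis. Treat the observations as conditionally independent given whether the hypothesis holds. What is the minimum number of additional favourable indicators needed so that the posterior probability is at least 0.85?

Prior odds = 0.0083/0.9917 = 83/9917.
Combined Bayes factor of the evidence already in hand = 5 × 0.125 = 0.625.
Odds after that evidence = (83/9917) × 0.625 = 415/79336.
Target odds = 0.85/0.15 = 17/3.
Need 40ⁿ ≥ 17/3 ÷ (415/79336) = 1348712/1245.
40¹ = 40 falls short of 1348712/1245 but 40² = 1600 reaches it, so n = 2.

2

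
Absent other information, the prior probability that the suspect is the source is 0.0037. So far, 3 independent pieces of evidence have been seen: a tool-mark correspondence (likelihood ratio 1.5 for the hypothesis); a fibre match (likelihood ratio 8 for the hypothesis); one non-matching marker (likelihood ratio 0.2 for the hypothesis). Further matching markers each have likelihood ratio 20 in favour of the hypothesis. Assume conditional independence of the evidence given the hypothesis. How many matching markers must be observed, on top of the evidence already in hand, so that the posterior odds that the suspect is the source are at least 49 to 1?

Prior odds = 0.0037/0.9963 = 37/9963.
Combined Bayes factor of the evidence already in hand = 1.5 × 8 × 0.2 = 2.4.
Odds after that evidence = (37/9963) × 2.4 = 148/16605.
Target odds = 49.
Need 20ⁿ ≥ 49 ÷ (148/16605) = 813645/148.
20² = 400 falls short of 813645/148 but 20³ = 8000 reaches it, so n = 3.

3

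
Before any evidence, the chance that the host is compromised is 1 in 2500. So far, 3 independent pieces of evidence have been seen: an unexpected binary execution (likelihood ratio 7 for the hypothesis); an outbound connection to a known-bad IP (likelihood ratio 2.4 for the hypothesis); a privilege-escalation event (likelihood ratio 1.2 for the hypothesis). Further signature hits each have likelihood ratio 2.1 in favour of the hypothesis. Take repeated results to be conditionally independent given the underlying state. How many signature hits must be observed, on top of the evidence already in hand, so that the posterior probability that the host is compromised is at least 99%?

Prior odds = 0.0004/0.9996 = 1/2499.
Combined Bayes factor of the evidence already in hand = 7 × 2.4 × 1.2 = 20.16.
Odds after that evidence = (1/2499) × 20.16 = 24/2975.
Target odds = 0.99/0.01 = 99.
Need 2.1ⁿ ≥ 99 ÷ (24/2975) = 12271.875.
2.1¹² ≈7355.83 falls short of 12271.875 but 2.1¹³ ≈15447.2 reaches it, so n = 13.

13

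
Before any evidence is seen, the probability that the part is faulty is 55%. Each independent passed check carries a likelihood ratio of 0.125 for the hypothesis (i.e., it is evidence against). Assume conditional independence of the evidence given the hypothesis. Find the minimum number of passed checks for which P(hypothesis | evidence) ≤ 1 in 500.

Prior odds: 0.55 ÷ 0.45 = 11/9.
Likelihood ratio per passed check = 0.125.
Target posterior odds = 0.002/0.998 = 1/499.
Need (11/9) × 0.125ⁿ ≤ 1/499, i.e. 0.125ⁿ ≤ 9/5489.
0.125³ = 0.001953125 is still above 9/5489 but 0.125⁴ = 1/4096 is at or below it, so n = 4.

4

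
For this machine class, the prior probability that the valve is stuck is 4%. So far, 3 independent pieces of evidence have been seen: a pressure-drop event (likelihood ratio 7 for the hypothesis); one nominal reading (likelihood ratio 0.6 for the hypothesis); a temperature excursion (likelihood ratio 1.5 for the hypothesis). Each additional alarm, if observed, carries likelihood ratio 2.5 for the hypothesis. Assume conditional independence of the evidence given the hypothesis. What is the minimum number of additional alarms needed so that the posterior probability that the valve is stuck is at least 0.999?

Prior odds = 0.04/0.96 = 1/24.
Combined Bayes factor of the evidence already in hand = 7 × 0.6 × 1.5 = 6.3.
Odds after that evidence = (1/24) × 6.3 = 0.2625.
Target odds = 0.999/0.001 = 999.
Need 2.5ⁿ ≥ 999 ÷ 0.2625 = 26640/7.
2.5⁸ = 390625/256 falls short of 26640/7 but 2.5⁹ = 1953125/512 reaches it, so n = 9.

9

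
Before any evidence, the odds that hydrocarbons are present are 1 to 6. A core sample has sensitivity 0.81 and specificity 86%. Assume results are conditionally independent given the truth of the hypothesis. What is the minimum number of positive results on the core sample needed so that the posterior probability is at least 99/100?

4

Prior odds = 1/6.
False-positive rate = 1 − 0.86 = 0.14; likelihood ratio of a positive = 0.81/0.14 = 81/14.
Target posterior odds = 0.99/0.01 = 99.
Require (81/14)ⁿ ≥ 99 ÷ (1/6) = 594.
(81/14)³ = 531441/2744 falls short of 594 but (81/14)⁴ = 43046721/38416 reaches it, so n = 4.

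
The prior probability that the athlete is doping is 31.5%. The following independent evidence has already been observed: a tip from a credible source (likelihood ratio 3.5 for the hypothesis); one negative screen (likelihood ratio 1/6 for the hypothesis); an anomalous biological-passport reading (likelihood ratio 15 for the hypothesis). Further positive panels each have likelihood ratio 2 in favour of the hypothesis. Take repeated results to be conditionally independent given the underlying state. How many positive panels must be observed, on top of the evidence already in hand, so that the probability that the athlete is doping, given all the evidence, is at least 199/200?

6

Prior odds = 0.315/0.685 = 63/137.
Combined Bayes factor of the evidence already in hand = 3.5 × (1/6) × 15 = 8.75.
Odds after that evidence = (63/137) × 8.75 = 2205/548.
Target odds = 0.995/0.005 = 199.
Need 2ⁿ ≥ 199 ÷ (2205/548) = 109052/2205.
2⁵ = 32 falls short of 109052/2205 but 2⁶ = 64 reaches it, so n = 6.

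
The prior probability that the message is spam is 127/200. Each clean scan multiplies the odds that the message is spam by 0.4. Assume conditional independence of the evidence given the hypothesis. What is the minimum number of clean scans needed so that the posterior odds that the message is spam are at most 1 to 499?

Prior odds = 0.635/0.365 = 127/73.
Likelihood ratio per clean scan = 0.4.
Target odds = 1/499.
Need (127/73) × 0.4ⁿ ≤ 1/499, i.e. 0.4ⁿ ≤ 73/63373.
0.4⁷ = 128/78125 is still above 73/63373 but 0.4⁸ = 256/390625 is at or below it, so n = 8.

8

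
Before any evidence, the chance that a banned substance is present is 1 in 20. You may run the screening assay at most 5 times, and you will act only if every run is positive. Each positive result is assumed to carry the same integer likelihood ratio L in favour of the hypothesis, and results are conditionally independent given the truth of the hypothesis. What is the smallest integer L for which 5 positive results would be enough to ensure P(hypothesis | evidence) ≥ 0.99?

5

Prior odds = 0.05/0.95 = 1/19.
Target odds = 0.99/0.01 = 99.
Need L⁵ ≥ 99 ÷ (1/19) = 1881.
4⁵ = 1024 < 1881 ≤ 3125 = 5⁵, so L = 5.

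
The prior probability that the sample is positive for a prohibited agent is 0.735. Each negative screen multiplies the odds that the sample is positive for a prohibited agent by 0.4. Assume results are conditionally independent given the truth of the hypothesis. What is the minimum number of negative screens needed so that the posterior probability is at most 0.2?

3

Prior odds = 0.735/0.265 = 147/53.
Likelihood ratio per negative screen = 0.4.
Target posterior odds = 0.2/0.8 = 0.25.
Need (147/53) × 0.4ⁿ ≤ 0.25, i.e. 0.4ⁿ ≤ 53/588.
0.4² = 0.16 is still above 53/588 but 0.4³ = 0.064 is at or below it, so n = 3.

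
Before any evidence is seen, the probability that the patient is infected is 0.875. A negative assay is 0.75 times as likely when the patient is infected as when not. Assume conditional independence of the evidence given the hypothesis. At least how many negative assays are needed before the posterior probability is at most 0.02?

Prior odds = 0.875/0.125 = 7.
Likelihood ratio per negative assay = 0.75.
Target posterior odds = 0.02/0.98 = 1/49.
Need 7 × 0.75ⁿ ≤ 1/49, i.e. 0.75ⁿ ≤ 1/343.
0.75²⁰ ≈0.00317121 is still above 1/343 but 0.75²¹ ≈0.00237841 is at or below it, so n = 21.

21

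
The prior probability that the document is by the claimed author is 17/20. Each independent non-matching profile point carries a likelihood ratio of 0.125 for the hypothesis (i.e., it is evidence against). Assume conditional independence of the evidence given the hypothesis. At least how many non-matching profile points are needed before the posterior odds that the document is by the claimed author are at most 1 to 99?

Prior odds: 0.85 ÷ 0.15 = 17/3.
Likelihood ratio per non-matching profile point = 0.125.
Target odds = 1/99.
Need (17/3) × 0.125ⁿ ≤ 1/99, i.e. 0.125ⁿ ≤ 1/561.
0.125³ = 0.001953125 is still above 1/561 but 0.125⁴ = 1/4096 is at or below it, so n = 4.

4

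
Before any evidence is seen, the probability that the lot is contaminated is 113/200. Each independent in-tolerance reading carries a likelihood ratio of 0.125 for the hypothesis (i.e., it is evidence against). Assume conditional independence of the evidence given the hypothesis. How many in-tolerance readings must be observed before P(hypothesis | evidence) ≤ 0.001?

Prior odds: 0.565 ÷ 0.435 = 113/87.
Likelihood ratio per in-tolerance reading = 0.125.
Target posterior odds = 0.001/0.999 = 1/999.
Need (113/87) × 0.125ⁿ ≤ 1/999, i.e. 0.125ⁿ ≤ 29/37629.
0.125³ = 0.001953125 is still above 29/37629 but 0.125⁴ = 1/4096 is at or below it, so n = 4.

4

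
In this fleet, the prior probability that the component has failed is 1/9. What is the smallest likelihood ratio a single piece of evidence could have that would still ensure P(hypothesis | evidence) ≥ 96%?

192

Prior odds = (1/9)/(8/9) = 0.125.
Target odds = 0.96/0.04 = 24.
Required Bayes factor = 24 ÷ 0.125 = 192.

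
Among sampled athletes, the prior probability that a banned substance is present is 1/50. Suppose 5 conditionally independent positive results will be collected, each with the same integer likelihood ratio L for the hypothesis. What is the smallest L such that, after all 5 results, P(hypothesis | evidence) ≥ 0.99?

Prior odds = 0.02/0.98 = 1/49.
Target odds = 0.99/0.01 = 99.
Need L⁵ ≥ 99 ÷ (1/49) = 4851.
5⁵ = 3125 < 4851 ≤ 7776 = 6⁵, so L = 6.

6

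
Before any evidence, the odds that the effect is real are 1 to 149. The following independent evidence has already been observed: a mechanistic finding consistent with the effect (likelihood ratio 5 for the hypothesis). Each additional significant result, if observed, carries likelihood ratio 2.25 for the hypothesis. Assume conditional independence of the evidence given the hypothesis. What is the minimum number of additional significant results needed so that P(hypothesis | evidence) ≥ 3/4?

Prior odds = 1/149.
Bayes factor of the evidence already in hand = 5.
Odds after that evidence = (1/149) × 5 = 5/149.
Target odds = 0.75/0.25 = 3.
Need 2.25ⁿ ≥ 3 ÷ (5/149) = 89.4.
2.25⁵ = 59049/1024 falls short of 89.4 but 2.25⁶ = 531441/4096 reaches it, so n = 6.

6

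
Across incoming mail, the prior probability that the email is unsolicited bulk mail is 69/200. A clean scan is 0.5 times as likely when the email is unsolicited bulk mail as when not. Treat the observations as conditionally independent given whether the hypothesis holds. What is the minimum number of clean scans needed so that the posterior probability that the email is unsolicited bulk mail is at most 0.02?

Prior odds: 0.345 ÷ 0.655 = 69/131.
Likelihood ratio per clean scan = 0.5.
Target posterior odds = 0.02/0.98 = 1/49.
Require 0.5ⁿ ≤ 1/49 ÷ (69/131) = 131/3381.
0.5⁴ = 0.0625 is still above 131/3381 but 0.5⁵ = 0.03125 is at or below it, so n = 5.

5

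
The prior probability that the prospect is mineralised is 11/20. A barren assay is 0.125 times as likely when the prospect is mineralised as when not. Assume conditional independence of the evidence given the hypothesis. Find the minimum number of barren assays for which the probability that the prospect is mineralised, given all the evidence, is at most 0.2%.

4

Prior odds: 0.55 ÷ 0.45 = 11/9.
Likelihood ratio per barren assay = 0.125.
Target odds: 0.002 ÷ 0.998 = 1/499.
Require 0.125ⁿ ≤ 1/499 ÷ (11/9) = 9/5489.
0.125³ = 0.001953125 is still above 9/5489 but 0.125⁴ = 1/4096 is at or below it, so n = 4.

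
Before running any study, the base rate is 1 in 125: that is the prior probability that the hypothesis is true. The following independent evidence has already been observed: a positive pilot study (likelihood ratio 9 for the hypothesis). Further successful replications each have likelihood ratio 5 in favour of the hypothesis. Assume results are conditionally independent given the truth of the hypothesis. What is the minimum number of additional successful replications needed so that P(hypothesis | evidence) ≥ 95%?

4

Prior odds = 0.008/0.992 = 1/124.
Bayes factor of the evidence already in hand = 9.
Odds after that evidence = (1/124) × 9 = 9/124.
Target odds = 0.95/0.05 = 19.
Need 5ⁿ ≥ 19 ÷ (9/124) = 2356/9.
5³ = 125 falls short of 2356/9 but 5⁴ = 625 reaches it, so n = 4.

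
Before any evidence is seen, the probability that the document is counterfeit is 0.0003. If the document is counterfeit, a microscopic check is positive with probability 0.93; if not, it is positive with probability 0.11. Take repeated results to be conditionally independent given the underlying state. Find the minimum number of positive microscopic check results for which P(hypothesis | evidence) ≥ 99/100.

6

Prior odds = 0.0003/0.9997 = 3/9997.
Likelihood ratio of a positive = 0.93/0.11 = 93/11.
Target odds: 0.99 ÷ 0.01 = 99.
Need (3/9997) × (93/11)ⁿ ≥ 99, i.e. (93/11)ⁿ ≥ 329901.
(93/11)⁵ ≈43196.8 falls short of 329901 but (93/11)⁶ ≈365209 reaches it, so n = 6.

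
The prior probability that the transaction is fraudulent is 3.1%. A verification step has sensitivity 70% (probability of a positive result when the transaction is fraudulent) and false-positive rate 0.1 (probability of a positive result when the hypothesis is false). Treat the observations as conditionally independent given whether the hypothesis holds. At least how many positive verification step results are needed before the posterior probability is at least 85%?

3

Prior odds = 0.031/0.969 = 31/969.
Likelihood ratio of a positive result = 0.7/0.1 = 7.
Target posterior odds = 0.85/0.15 = 17/3.
Require 7ⁿ ≥ 17/3 ÷ (31/969) = 5491/31.
7² = 49 falls short of 5491/31 but 7³ = 343 reaches it, so n = 3.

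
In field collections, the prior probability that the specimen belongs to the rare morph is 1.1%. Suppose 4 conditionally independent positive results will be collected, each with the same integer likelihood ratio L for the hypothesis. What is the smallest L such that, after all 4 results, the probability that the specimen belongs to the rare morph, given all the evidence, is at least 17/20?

Prior odds = 0.011/0.989 = 11/989.
Target odds = 0.85/0.15 = 17/3.
Need L⁴ ≥ 17/3 ÷ (11/989) = 16813/33.
4⁴ = 256 < 16813/33 ≤ 625 = 5⁴, so L = 5.

5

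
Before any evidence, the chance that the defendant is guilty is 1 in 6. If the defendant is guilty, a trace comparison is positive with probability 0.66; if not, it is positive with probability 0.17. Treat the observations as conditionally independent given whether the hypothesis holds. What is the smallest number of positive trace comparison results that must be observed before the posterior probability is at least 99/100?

Prior odds: (1/6) ÷ (5/6) = 0.2.
Likelihood ratio of a positive = 0.66/0.17 = 66/17.
Target odds: 0.99 ÷ 0.01 = 99.
Need 0.2 × (66/17)ⁿ ≥ 99, i.e. (66/17)ⁿ ≥ 495.
(66/17)⁴ = 18974736/83521 falls short of 495 but (66/17)⁵ ≈882.013 reaches it, so n = 5.

5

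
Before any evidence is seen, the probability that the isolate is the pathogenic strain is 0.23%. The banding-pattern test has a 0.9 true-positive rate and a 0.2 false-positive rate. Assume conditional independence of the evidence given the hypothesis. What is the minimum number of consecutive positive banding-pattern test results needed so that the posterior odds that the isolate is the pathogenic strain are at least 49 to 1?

Prior odds = 0.0023/0.9977 = 23/9977.
Likelihood ratio of a positive result = 0.9/0.2 = 4.5.
Target odds = 49.
Need (23/9977) × 4.5ⁿ ≥ 49, i.e. 4.5ⁿ ≥ 488873/23.
4.5⁶ = 8303.765625 falls short of 488873/23 but 4.5⁷ = 4782969/128 reaches it, so n = 7.

7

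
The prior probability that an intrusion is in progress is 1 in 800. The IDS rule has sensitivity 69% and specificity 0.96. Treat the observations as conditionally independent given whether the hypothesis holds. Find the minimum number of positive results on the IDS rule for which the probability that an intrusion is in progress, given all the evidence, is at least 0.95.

4

Prior odds = 0.00125/0.99875 = 1/799.
False-positive rate = 1 − 0.96 = 0.04; likelihood ratio of a positive = 0.69/0.04 = 17.25.
Target odds: 0.95 ÷ 0.05 = 19.
Require 17.25ⁿ ≥ 19 ÷ (1/799) = 15181.
17.25³ = 5132.953125 falls short of 15181 but 17.25⁴ = 22667121/256 reaches it, so n = 4.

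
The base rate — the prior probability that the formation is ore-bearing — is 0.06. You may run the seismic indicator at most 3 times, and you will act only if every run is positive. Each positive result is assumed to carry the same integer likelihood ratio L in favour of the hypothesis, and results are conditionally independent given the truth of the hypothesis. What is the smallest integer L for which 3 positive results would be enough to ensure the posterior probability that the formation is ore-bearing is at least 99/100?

Prior odds = 0.06/0.94 = 3/47.
Target odds = 0.99/0.01 = 99.
Need L³ ≥ 99 ÷ (3/47) = 1551.
11³ = 1331 < 1551 ≤ 1728 = 12³, so L = 12.

12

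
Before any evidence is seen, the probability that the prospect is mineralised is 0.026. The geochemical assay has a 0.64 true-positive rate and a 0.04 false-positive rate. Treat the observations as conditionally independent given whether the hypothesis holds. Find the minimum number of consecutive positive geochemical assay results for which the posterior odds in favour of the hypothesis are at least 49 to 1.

Prior odds = 0.026/0.974 = 13/487.
Likelihood ratio of a positive result = 0.64/0.04 = 16.
Target odds = 49.
Need (13/487) × 16ⁿ ≥ 49, i.e. 16ⁿ ≥ 23863/13.
16² = 256 falls short of 23863/13 but 16³ = 4096 reaches it, so n = 3.

3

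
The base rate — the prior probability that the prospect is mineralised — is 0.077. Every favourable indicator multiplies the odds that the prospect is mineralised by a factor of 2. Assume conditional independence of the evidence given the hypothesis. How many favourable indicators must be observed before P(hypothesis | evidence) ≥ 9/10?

7

Prior odds = 0.077/0.923 = 77/923.
Likelihood ratio per favourable indicator = 2.
Target odds: 0.9 ÷ 0.1 = 9.
Require 2ⁿ ≥ 9 ÷ (77/923) = 8307/77.
2⁶ = 64 falls short of 8307/77 but 2⁷ = 128 reaches it, so n = 7.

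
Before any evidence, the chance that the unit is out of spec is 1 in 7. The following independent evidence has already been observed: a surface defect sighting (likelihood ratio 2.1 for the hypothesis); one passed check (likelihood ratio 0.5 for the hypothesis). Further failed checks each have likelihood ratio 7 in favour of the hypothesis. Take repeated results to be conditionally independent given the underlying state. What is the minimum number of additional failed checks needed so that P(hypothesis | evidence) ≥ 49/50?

3

Prior odds = (1/7)/(6/7) = 1/6.
Combined Bayes factor of the evidence already in hand = 2.1 × 0.5 = 1.05.
Odds after that evidence = (1/6) × 1.05 = 0.175.
Target odds = 0.98/0.02 = 49.
Need 7ⁿ ≥ 49 ÷ 0.175 = 280.
7² = 49 falls short of 280 but 7³ = 343 reaches it, so n = 3.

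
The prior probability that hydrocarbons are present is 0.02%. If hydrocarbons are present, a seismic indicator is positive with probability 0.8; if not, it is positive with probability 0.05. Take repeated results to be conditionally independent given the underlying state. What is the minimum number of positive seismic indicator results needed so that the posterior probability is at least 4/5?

4

Prior odds: 0.0002 ÷ 0.9998 = 1/4999.
Likelihood ratio of a positive = 0.8/0.05 = 16.
Target posterior odds = 0.8/0.2 = 4.
Require 16ⁿ ≥ 4 ÷ (1/4999) = 19996.
16³ = 4096 falls short of 19996 but 16⁴ = 65536 reaches it, so n = 4.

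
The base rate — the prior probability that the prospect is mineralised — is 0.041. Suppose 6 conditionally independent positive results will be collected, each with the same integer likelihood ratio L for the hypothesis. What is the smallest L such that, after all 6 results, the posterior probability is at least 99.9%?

Prior odds = 0.041/0.959 = 41/959.
Target odds = 0.999/0.001 = 999.
Need L⁶ ≥ 999 ÷ (41/959) = 958041/41.
5⁶ = 15625 < 958041/41 ≤ 46656 = 6⁶, so L = 6.

6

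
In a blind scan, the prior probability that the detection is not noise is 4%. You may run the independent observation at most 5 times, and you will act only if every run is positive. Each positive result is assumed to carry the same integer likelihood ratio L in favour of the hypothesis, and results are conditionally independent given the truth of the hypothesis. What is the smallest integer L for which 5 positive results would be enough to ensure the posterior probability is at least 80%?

Prior odds = 0.04/0.96 = 1/24.
Target odds = 0.8/0.2 = 4.
Need L⁵ ≥ 4 ÷ (1/24) = 96.
2⁵ = 32 < 96 ≤ 243 = 3⁵, so L = 3.

3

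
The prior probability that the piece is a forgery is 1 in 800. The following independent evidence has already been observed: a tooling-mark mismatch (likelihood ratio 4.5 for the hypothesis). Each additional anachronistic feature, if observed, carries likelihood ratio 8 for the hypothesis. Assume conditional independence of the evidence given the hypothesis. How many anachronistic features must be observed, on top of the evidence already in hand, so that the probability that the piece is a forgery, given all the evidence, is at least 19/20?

4

Prior odds = 0.00125/0.99875 = 1/799.
Bayes factor of the evidence already in hand = 4.5.
Odds after that evidence = (1/799) × 4.5 = 9/1598.
Target odds = 0.95/0.05 = 19.
Need 8ⁿ ≥ 19 ÷ (9/1598) = 30362/9.
8³ = 512 falls short of 30362/9 but 8⁴ = 4096 reaches it, so n = 4.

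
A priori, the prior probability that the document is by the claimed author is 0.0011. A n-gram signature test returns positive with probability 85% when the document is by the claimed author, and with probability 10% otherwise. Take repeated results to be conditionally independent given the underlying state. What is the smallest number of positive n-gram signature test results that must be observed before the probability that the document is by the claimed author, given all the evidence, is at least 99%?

Prior odds = 0.0011/0.9989 = 11/9989.
Likelihood ratio of a positive result = 0.85/0.1 = 8.5.
Target posterior odds = 0.99/0.01 = 99.
Need (11/9989) × 8.5ⁿ ≥ 99, i.e. 8.5ⁿ ≥ 89901.
8.5⁵ = 44370.53125 falls short of 89901 but 8.5⁶ = 24137569/64 reaches it, so n = 6.

6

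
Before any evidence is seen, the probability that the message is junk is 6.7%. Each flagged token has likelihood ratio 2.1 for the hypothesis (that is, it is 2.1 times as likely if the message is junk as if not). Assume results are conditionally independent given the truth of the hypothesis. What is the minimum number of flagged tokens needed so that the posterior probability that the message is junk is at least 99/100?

Prior odds = 0.067/0.933 = 67/933.
Likelihood ratio per flagged token = 2.1.
Target odds: 0.99 ÷ 0.01 = 99.
Require 2.1ⁿ ≥ 99 ÷ (67/933) = 92367/67.
2.1⁹ ≈794.28 falls short of 92367/67 but 2.1¹⁰ ≈1667.99 reaches it, so n = 10.

10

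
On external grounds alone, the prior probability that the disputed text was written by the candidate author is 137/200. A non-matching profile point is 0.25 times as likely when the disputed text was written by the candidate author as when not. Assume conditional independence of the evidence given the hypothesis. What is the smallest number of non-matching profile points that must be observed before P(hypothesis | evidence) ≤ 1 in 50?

Prior odds = 0.685/0.315 = 137/63.
Likelihood ratio per non-matching profile point = 0.25.
Target odds: 0.02 ÷ 0.98 = 1/49.
Need (137/63) × 0.25ⁿ ≤ 1/49, i.e. 0.25ⁿ ≤ 9/959.
0.25³ = 0.015625 is still above 9/959 but 0.25⁴ = 0.00390625 is at or below it, so n = 4.

4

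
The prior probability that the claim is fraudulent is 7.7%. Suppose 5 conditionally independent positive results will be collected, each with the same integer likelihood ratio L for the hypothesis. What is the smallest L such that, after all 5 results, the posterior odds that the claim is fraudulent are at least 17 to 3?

3

Prior odds = 0.077/0.923 = 77/923.
Target odds = 17/3.
Need L⁵ ≥ 17/3 ÷ (77/923) = 15691/231.
2⁵ = 32 < 15691/231 ≤ 243 = 3⁵, so L = 3.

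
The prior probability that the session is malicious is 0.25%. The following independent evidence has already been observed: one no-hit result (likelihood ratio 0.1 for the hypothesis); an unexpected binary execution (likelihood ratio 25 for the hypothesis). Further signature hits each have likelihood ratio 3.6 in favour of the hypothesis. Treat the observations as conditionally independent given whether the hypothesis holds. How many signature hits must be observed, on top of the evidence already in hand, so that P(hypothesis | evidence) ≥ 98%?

7

Prior odds = 0.0025/0.9975 = 1/399.
Combined Bayes factor of the evidence already in hand = 0.1 × 25 = 2.5.
Odds after that evidence = (1/399) × 2.5 = 5/798.
Target odds = 0.98/0.02 = 49.
Need 3.6ⁿ ≥ 49 ÷ (5/798) = 7820.4.
3.6⁶ = 34012224/15625 falls short of 7820.4 but 3.6⁷ = 612220032/78125 reaches it, so n = 7.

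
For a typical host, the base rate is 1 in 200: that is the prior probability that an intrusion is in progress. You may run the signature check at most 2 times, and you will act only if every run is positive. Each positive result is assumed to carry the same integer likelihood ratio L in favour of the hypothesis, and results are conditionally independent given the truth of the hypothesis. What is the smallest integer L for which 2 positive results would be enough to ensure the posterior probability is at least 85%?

34

Prior odds = 0.005/0.995 = 1/199.
Target odds = 0.85/0.15 = 17/3.
Need L² ≥ 17/3 ÷ (1/199) = 3383/3.
33² = 1089 < 3383/3 ≤ 1156 = 34², so L = 34.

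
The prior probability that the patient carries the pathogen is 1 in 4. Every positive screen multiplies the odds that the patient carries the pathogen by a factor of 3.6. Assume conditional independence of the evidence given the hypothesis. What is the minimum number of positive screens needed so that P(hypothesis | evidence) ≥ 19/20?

Prior odds: 0.25 ÷ 0.75 = 1/3.
Likelihood ratio per positive screen = 3.6.
Target odds: 0.95 ÷ 0.05 = 19.
Need (1/3) × 3.6ⁿ ≥ 19, i.e. 3.6ⁿ ≥ 57.
3.6³ = 46.656 falls short of 57 but 3.6⁴ = 167.9616 reaches it, so n = 4.

4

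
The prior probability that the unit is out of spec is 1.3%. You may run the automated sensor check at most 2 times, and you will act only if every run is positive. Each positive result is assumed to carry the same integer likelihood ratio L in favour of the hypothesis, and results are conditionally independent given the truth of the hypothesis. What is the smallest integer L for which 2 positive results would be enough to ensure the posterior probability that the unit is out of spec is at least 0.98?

61

Prior odds = 0.013/0.987 = 13/987.
Target odds = 0.98/0.02 = 49.
Need L² ≥ 49 ÷ (13/987) = 48363/13.
60² = 3600 < 48363/13 ≤ 3721 = 61², so L = 61.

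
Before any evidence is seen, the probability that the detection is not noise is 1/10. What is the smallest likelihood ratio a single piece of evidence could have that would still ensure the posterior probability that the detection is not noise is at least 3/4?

27

Prior odds = 0.1/0.9 = 1/9.
Target odds = 0.75/0.25 = 3.
Required Bayes factor = 3 ÷ (1/9) = 27.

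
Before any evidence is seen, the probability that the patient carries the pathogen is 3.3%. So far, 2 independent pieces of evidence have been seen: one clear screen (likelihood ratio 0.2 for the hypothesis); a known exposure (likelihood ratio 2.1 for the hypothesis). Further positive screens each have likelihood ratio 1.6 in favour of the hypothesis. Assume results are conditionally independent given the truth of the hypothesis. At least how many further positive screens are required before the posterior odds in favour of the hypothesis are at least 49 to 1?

Prior odds = 0.033/0.967 = 33/967.
Combined Bayes factor of the evidence already in hand = 0.2 × 2.1 = 0.42.
Odds after that evidence = (33/967) × 0.42 = 693/48350.
Target odds = 49.
Need 1.6ⁿ ≥ 49 ÷ (693/48350) = 338450/99.
1.6¹⁷ ≈2951.48 falls short of 338450/99 but 1.6¹⁸ ≈4722.37 reaches it, so n = 18.

18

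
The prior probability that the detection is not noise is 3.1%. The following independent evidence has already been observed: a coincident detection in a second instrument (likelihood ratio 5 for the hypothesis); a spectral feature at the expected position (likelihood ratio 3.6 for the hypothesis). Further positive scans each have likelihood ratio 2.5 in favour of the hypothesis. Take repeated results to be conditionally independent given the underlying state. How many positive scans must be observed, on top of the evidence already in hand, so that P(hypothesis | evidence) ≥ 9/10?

4

Prior odds = 0.031/0.969 = 31/969.
Combined Bayes factor of the evidence already in hand = 5 × 3.6 = 18.
Odds after that evidence = (31/969) × 18 = 186/323.
Target odds = 0.9/0.1 = 9.
Need 2.5ⁿ ≥ 9 ÷ (186/323) = 969/62.
2.5³ = 15.625 falls short of 969/62 but 2.5⁴ = 39.0625 reaches it, so n = 4.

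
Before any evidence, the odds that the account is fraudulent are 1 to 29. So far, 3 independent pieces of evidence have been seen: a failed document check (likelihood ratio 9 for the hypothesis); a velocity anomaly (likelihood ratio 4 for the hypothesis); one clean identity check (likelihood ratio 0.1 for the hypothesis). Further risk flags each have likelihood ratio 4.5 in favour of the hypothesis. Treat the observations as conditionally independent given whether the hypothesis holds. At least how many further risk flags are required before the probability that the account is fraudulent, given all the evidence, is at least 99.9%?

6

Prior odds = 1/29.
Combined Bayes factor of the evidence already in hand = 9 × 4 × 0.1 = 3.6.
Odds after that evidence = (1/29) × 3.6 = 18/145.
Target odds = 0.999/0.001 = 999.
Need 4.5ⁿ ≥ 999 ÷ (18/145) = 8047.5.
4.5⁵ = 1845.28125 falls short of 8047.5 but 4.5⁶ = 8303.765625 reaches it, so n = 6.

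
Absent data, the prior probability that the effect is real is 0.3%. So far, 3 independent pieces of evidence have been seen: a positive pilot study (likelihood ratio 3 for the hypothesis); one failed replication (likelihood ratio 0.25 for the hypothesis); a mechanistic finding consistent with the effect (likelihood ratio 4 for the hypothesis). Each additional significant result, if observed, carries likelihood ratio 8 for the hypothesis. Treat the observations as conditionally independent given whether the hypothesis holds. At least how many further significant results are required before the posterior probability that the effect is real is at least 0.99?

Prior odds = 0.003/0.997 = 3/997.
Combined Bayes factor of the evidence already in hand = 3 × 0.25 × 4 = 3.
Odds after that evidence = (3/997) × 3 = 9/997.
Target odds = 0.99/0.01 = 99.
Need 8ⁿ ≥ 99 ÷ (9/997) = 10967.
8⁴ = 4096 falls short of 10967 but 8⁵ = 32768 reaches it, so n = 5.

5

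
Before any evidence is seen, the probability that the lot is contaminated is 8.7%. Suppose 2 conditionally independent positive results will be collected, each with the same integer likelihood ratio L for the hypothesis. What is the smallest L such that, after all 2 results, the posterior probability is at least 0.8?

Prior odds = 0.087/0.913 = 87/913.
Target odds = 0.8/0.2 = 4.
Need L² ≥ 4 ÷ (87/913) = 3652/87.
6² = 36 < 3652/87 ≤ 49 = 7², so L = 7.

7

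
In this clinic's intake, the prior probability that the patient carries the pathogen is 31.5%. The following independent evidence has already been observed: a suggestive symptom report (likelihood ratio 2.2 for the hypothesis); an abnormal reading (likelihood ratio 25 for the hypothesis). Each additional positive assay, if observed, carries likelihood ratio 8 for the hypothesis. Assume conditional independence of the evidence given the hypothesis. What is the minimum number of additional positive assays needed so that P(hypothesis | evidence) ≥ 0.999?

2

Prior odds = 0.315/0.685 = 63/137.
Combined Bayes factor of the evidence already in hand = 2.2 × 25 = 55.
Odds after that evidence = (63/137) × 55 = 3465/137.
Target odds = 0.999/0.001 = 999.
Need 8ⁿ ≥ 999 ÷ (3465/137) = 15207/385.
8¹ = 8 falls short of 15207/385 but 8² = 64 reaches it, so n = 2.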